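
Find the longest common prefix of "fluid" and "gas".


Word 1: "fluid"
Word 2: "gas"
Comparing from start:
  Pos 0: 'f' != 'g' (stop)
LCP = "" (length 0)


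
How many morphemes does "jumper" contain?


Word: "jumper"
Morphemes: jump + -er
Each morpheme carries meaning
= 2 morphemes


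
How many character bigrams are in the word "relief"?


Word: "relief" (length 6)
Number of 2-grams = length - 2 + 1 = 6 - 2 + 1
= 5


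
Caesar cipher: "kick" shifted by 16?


Word: "kick"
Shift: 16
Each letter → (letter + shift) mod 26:
  'k' (10) + 16 = 0 → 'a'
  'i' (8) + 16 = 24 → 'y'
  'c' (2) + 16 = 18 → 's'
  'k' (10) + 16 = 0 → 'a'
Result = "aysa"


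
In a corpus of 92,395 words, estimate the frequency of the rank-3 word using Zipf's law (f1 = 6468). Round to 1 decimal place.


Zipf's law: f(r) = f(1) / r
f(1) = 6468
f(3) = 6468 / 3
= 2156.0 occurrences


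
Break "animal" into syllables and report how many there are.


Word: "animal"
Syllable breakdown: an-i-mal
Counting: 3 parts
= 3 syllables


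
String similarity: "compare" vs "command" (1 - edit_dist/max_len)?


Word 1: "compare" (length 7)
Word 2: "command" (length 7)
One optimal edit sequence:
  1. keep 'c'
  2. keep 'o'
  3. keep 'm'
  4. substitute 'p' -> 'm'  (+1)
  5. keep 'a'
  6. substitute 'r' -> 'n'  (+1)
  7. substitute 'e' -> 'd'  (+1)
Edit distance = 3
Max length = max(7, 7) = 7
Similarity = 1 - 3/7
= 0.5714


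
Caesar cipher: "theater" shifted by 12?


Word: "theater"
Shift: 12
Each letter → (letter + shift) mod 26:
  't' (19) + 12 = 5 → 'f'
  'h' (7) + 12 = 19 → 't'
  'e' (4) + 12 = 16 → 'q'
  'a' (0) + 12 = 12 → 'm'
  't' (19) + 12 = 5 → 'f'
  'e' (4) + 12 = 16 → 'q'
  'r' (17) + 12 = 3 → 'd'
Result = "ftqmfqd"


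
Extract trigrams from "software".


Word: "software" (length 8)
Number of trigrams = 8 - 3 + 1 = 6
  Position 0: "sof"
  Position 1: "oft"
  Position 2: "ftw"
  Position 3: "twa"
  Position 4: "war"
  Position 5: "are"
Trigrams = "sof", "oft", "ftw", "twa", "war", "are"


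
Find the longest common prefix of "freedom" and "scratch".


Word 1: "freedom"
Word 2: "scratch"
Comparing from start:
  Pos 0: 'f' != 's' (stop)
LCP = "" (length 0)


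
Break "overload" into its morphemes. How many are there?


Word: "overload"
Morphemes: over- / load
Each morpheme carries meaning
= 2 morphemes


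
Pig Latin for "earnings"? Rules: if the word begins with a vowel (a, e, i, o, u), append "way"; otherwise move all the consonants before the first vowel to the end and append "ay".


Word: "earnings"
Starts with vowel → add 'way'
Pig Latin = "earningsway"


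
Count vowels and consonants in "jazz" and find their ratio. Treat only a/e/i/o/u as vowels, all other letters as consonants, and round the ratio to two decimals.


Word: "jazz"
Vowels (a,e,i,o,u): 1
Consonants: 3
Ratio = 1/3
= 0.33


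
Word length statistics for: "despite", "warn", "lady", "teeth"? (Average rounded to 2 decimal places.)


Lengths: "despite"=7, "warn"=4, "lady"=4, "teeth"=5
Sum = 20, Count = 4
Average = 20/4 = 5.00
= avg=5.00, min=4, max=7


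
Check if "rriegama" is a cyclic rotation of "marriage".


Word: "marriage", Candidate: "rriegama"
Method: check if candidate is substring of word+word
"marriagemarriage" contains "rriegama"? No
Is rotation = No


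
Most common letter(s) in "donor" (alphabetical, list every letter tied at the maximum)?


Word: "donor"
Letter counts:
  'd': 1
  'n': 1
  'o': 2
  'r': 1
Maximum count = 2
Most frequent = 'o' (2 times each)


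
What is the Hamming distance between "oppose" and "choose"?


Comparing character by character (same length = 6):
  Pos 0: 'o' vs 'c' !=
  Pos 1: 'p' vs 'h' !=
  Pos 2: 'p' vs 'o' !=
  Pos 3: 'o' vs 'o' =
  Pos 4: 's' vs 's' =
  Pos 5: 'e' vs 'e' =
Hamming distance = 3


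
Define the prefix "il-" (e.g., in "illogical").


Prefix: il-
Example: illogical = il- + logical
Meaning = not


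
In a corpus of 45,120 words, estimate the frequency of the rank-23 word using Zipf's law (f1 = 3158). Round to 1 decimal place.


Zipf's law: f(r) = f(1) / r
f(1) = 3158
f(23) = 3158 / 23
= 137.3 occurrences


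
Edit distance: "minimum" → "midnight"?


Word 1: "minimum" (length 7)
Word 2: "midnight" (length 8)
One optimal edit sequence (insert/delete/substitute each cost 1):
  1. keep 'm'
  2. keep 'i'
  3. insert 'd'  (+1)
  4. keep 'n'
  5. keep 'i'
  6. substitute 'm' -> 'g'  (+1)
  7. substitute 'u' -> 'h'  (+1)
  8. substitute 'm' -> 't'  (+1)
Total edit operations: 4
Edit distance = 4


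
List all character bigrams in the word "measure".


Word: "measure" (length 7)
Number of bigrams = 7 - 2 + 1 = 6
  Position 0: "me"
  Position 1: "ea"
  Position 2: "as"
  Position 3: "su"
  Position 4: "ur"
  Position 5: "re"
Bigrams = "me", "ea", "as", "su", "ur", "re"


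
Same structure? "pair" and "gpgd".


Pattern of "pair": [0, 1, 2, 3]
Pattern of "gpgd": [0, 1, 0, 2]
Patterns do not match
Same pattern = No


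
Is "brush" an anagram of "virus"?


Word 1: "virus" → sorted: irsuv
Word 2: "brush" → sorted: bhrsu
Same letters? irsuv != bhrsu
Anagram = No


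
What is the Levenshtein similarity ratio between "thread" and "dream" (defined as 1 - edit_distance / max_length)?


Word 1: "thread" (length 6)
Word 2: "dream" (length 5)
One optimal edit sequence:
  1. delete 't'  (+1)
  2. substitute 'h' -> 'd'  (+1)
  3. keep 'r'
  4. keep 'e'
  5. keep 'a'
  6. substitute 'd' -> 'm'  (+1)
Edit distance = 3
Max length = max(6, 5) = 6
Similarity = 1 - 3/6
= 0.5000


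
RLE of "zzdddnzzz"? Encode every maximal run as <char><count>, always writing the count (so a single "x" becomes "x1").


String: "zzdddnzzz"
Scanning for consecutive runs:
  'z' x 2
  'd' x 3
  'n' x 1
  'z' x 3
RLE = "z2d3n1z3"


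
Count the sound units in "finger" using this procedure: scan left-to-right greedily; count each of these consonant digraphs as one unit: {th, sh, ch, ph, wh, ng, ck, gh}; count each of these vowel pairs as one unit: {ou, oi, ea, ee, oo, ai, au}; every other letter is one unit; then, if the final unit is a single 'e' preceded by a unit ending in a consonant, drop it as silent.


Word: "finger" (6 letters)
Left-to-right scan:
  1. 'f' (letter)
  2. 'i' (letter)
  3. 'ng' (digraph)
  4. 'e' (letter)
  5. 'r' (letter)
Units from scan: 5
Sound units = 5 units


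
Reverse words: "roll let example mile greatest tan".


Original: "roll let example mile greatest tan"
Words (1..n): roll | let | example | mile | greatest | tan
Reversed (n..1): tan | greatest | mile | example | let | roll
Result = "tan greatest mile example let roll"


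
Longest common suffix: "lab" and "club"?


Word 1: "lab"
Word 2: "club"
Comparing from end:
  Pos -1: 'b' == 'b'
  Pos -2: 'a' != 'u' (stop)
LCS = "b" (length 1)


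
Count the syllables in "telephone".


Word: "telephone"
Syllable breakdown: tel-e-phone
Counting: 3 parts
= 3 syllables


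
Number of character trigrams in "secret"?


Word: "secret" (length 6)
Number of 3-grams = length - 3 + 1 = 6 - 3 + 1
= 4


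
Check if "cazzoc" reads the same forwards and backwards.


Word: "cazzoc"
Reversed: "cozzac"
Forward == Backward? cazzoc != cozzac
Palindrome = No


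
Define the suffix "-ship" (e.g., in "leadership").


Suffix: -ship
Example: leadership = leader + -ship
Meaning = state / position


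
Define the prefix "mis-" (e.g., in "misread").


Prefix: mis-
As in: misread -> mis- + read
Meaning = wrongly


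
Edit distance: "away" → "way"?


Word 1: "away" (length 4)
Word 2: "way" (length 3)
One optimal edit sequence (insert/delete/substitute each cost 1):
  1. delete 'a'  (+1)
  2. keep 'w'
  3. keep 'a'
  4. keep 'y'
Total edit operations: 1
Edit distance = 1


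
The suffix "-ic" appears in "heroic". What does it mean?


Suffix: -ic
Example: heroic (hero + -ic)
Meaning = relating to


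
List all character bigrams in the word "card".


Word: "card" (length 4)
Number of bigrams = 4 - 2 + 1 = 3
  Position 0: "ca"
  Position 1: "ar"
  Position 2: "rd"
Bigrams = "ca", "ar", "rd"


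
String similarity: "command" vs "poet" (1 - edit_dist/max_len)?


Word 1: "command" (length 7)
Word 2: "poet" (length 4)
One optimal edit sequence:
  1. substitute 'c' -> 'p'  (+1)
  2. keep 'o'
  3. delete 'm'  (+1)
  4. delete 'm'  (+1)
  5. delete 'a'  (+1)
  6. substitute 'n' -> 'e'  (+1)
  7. substitute 'd' -> 't'  (+1)
Edit distance = 6
Max length = max(7, 4) = 7
Similarity = 1 - 6/7
= 0.1429


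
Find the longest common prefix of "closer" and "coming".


Word 1: "closer"
Word 2: "coming"
Comparing from start:
  Pos 0: 'c' == 'c'
  Pos 1: 'l' != 'o' (stop)
LCP = "c" (length 1)


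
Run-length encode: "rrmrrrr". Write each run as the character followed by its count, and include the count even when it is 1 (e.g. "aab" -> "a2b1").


String: "rrmrrrr"
Scanning for consecutive runs:
  'r' x 2
  'm' x 1
  'r' x 4
RLE = "r2m1r4"


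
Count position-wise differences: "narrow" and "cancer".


Comparing character by character (same length = 6):
  Pos 0: 'n' vs 'c' !=
  Pos 1: 'a' vs 'a' =
  Pos 2: 'r' vs 'n' !=
  Pos 3: 'r' vs 'c' !=
  Pos 4: 'o' vs 'e' !=
  Pos 5: 'w' vs 'r' !=
Hamming distance = 5


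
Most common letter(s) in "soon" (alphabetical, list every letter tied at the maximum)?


Word: "soon"
Letter counts:
  'n': 1
  'o': 2
  's': 1
Maximum count = 2
Most frequent = 'o' (2 times each)


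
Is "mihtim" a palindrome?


Word: "mihtim"
Reversed: "mithim"
Forward == Backward? mihtim != mithim
Palindrome = No


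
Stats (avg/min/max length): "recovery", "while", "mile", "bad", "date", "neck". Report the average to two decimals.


Lengths: "recovery"=8, "while"=5, "mile"=4, "bad"=3, "date"=4, "neck"=4
Sum = 28, Count = 6
Average = 28/6 = 4.67
= avg=4.67, min=3, max=8


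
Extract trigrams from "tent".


Word: "tent" (length 4)
Number of trigrams = 4 - 3 + 1 = 2
  Position 0: "ten"
  Position 1: "ent"
Trigrams = "ten", "ent"


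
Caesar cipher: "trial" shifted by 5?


Word: "trial"
Shift: 5
Each letter → (letter + shift) mod 26:
  't' (19) + 5 = 24 → 'y'
  'r' (17) + 5 = 22 → 'w'
  'i' (8) + 5 = 13 → 'n'
  'a' (0) + 5 = 5 → 'f'
  'l' (11) + 5 = 16 → 'q'
Result = "ywnfq"


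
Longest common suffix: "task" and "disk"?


Word 1: "task"
Word 2: "disk"
Comparing from end:
  Pos -1: 'k' == 'k'
  Pos -2: 's' == 's'
  Pos -3: 'a' != 'i' (stop)
LCS = "sk" (length 2)


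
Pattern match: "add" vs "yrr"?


Pattern of "add": [0, 1, 1]
Pattern of "yrr": [0, 1, 1]
Patterns match
Same pattern = Yes


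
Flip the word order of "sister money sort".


Original: "sister money sort"
Words (1..n): sister | money | sort
Reversed (n..1): sort | money | sister
Result = "sort money sister"


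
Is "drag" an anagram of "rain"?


Word 1: "rain" → sorted: ainr
Word 2: "drag" → sorted: adgr
Same letters? ainr != adgr
Anagram = No


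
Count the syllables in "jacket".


Word: "jacket"
Syllable breakdown: jack-et
Counting: 2 parts
= 2 syllables


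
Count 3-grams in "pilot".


Word: "pilot" (length 5)
Number of 3-grams = length - 3 + 1 = 5 - 3 + 1
= 3


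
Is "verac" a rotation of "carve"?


Word: "carve", Candidate: "verac"
Method: check if candidate is substring of word+word
"carvecarve" contains "verac"? No
Is rotation = No


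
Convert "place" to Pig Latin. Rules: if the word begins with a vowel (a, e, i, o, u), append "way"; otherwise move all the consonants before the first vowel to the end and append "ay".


Word: "place"
Starts with consonant(s) → move to end, add 'ay'
Consonant cluster: "pl"
Pig Latin = "aceplay"


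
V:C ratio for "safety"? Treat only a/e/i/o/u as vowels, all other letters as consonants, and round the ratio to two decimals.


Word: "safety"
Vowels (a,e,i,o,u): 2
Consonants: 4
Ratio = 2/4
= 0.50


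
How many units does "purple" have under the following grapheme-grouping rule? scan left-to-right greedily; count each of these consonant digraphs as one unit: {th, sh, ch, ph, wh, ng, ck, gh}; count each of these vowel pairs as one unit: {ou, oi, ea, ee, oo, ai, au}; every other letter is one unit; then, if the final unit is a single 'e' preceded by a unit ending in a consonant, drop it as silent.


Word: "purple" (6 letters)
Left-to-right scan:
  1. 'p' (letter)
  2. 'u' (letter)
  3. 'r' (letter)
  4. 'p' (letter)
  5. 'l' (letter)
  6. 'e' (letter)
Units from scan: 6
Final unit is 'e' after a consonant -> drop as silent (-1)
Sound units = 5 units


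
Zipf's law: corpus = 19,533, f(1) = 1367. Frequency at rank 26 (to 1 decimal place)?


Zipf's law: f(r) = f(1) / r
f(1) = 1367
f(26) = 1367 / 26
= 52.6 occurrences


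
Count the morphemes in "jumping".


Word: "jumping"
Morphemes: jump | -ing
Each morpheme carries meaning
= 2 morphemes


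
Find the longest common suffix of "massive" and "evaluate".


Word 1: "massive"
Word 2: "evaluate"
Comparing from end:
  Pos -1: 'e' == 'e'
  Pos -2: 'v' != 't' (stop)
LCS = "e" (length 1)


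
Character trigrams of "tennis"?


Word: "tennis" (length 6)
Number of trigrams = 6 - 3 + 1 = 4
  Position 0: "ten"
  Position 1: "enn"
  Position 2: "nni"
  Position 3: "nis"
Trigrams = "ten", "enn", "nni", "nis"


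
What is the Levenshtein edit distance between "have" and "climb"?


Word 1: "have" (length 4)
Word 2: "climb" (length 5)
One optimal edit sequence (insert/delete/substitute each cost 1):
  1. insert 'c'  (+1)
  2. substitute 'h' -> 'l'  (+1)
  3. substitute 'a' -> 'i'  (+1)
  4. substitute 'v' -> 'm'  (+1)
  5. substitute 'e' -> 'b'  (+1)
Total edit operations: 5
Edit distance = 5


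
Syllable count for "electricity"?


Word: "electricity"
Syllable breakdown: e · lec · tric · i · ty
Counting: 5 parts
= 5 syllables


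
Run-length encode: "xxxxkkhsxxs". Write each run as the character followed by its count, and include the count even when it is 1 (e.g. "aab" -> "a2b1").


String: "xxxxkkhsxxs"
Scanning for consecutive runs:
  'x' x 4
  'k' x 2
  'h' x 1
  's' x 1
  'x' x 2
  's' x 1
RLE = "x4k2h1s1x2s1"


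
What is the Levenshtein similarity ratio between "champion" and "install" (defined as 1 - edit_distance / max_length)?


Word 1: "champion" (length 8)
Word 2: "install" (length 7)
One optimal edit sequence:
  1. delete 'c'  (+1)
  2. substitute 'h' -> 'i'  (+1)
  3. substitute 'a' -> 'n'  (+1)
  4. substitute 'm' -> 's'  (+1)
  5. substitute 'p' -> 't'  (+1)
  6. substitute 'i' -> 'a'  (+1)
  7. substitute 'o' -> 'l'  (+1)
  8. substitute 'n' -> 'l'  (+1)
Edit distance = 8
Max length = max(8, 7) = 8
Similarity = 1 - 8/8
= 0.0000


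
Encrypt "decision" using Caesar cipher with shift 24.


Word: "decision"
Shift: 24
Each letter → (letter + shift) mod 26:
  'd' (3) + 24 = 1 → 'b'
  'e' (4) + 24 = 2 → 'c'
  'c' (2) + 24 = 0 → 'a'
  'i' (8) + 24 = 6 → 'g'
  's' (18) + 24 = 16 → 'q'
  'i' (8) + 24 = 6 → 'g'
  'o' (14) + 24 = 12 → 'm'
  'n' (13) + 24 = 11 → 'l'
Result = "bcagqgml"


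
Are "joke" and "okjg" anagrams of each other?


Word 1: "joke" → sorted: ejko
Word 2: "okjg" → sorted: gjko
Same letters? ejko != gjko
Anagram = No


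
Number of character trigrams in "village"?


Word: "village" (length 7)
Number of 3-grams = length - 3 + 1 = 7 - 3 + 1
= 5


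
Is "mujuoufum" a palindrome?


Word: "mujuoufum"
Reversed: "mufuoujum"
Forward == Backward? mujuoufum != mufuoujum
Palindrome = No


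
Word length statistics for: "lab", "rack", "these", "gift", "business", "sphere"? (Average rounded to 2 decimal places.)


Lengths: "lab"=3, "rack"=4, "these"=5, "gift"=4, "business"=8, "sphere"=6
Sum = 30, Count = 6
Average = 30/6 = 5.00
= avg=5.00, min=3, max=8


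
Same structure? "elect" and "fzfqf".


Pattern of "elect": [0, 1, 0, 2, 3]
Pattern of "fzfqf": [0, 1, 0, 2, 0]
Patterns do not match
Same pattern = No


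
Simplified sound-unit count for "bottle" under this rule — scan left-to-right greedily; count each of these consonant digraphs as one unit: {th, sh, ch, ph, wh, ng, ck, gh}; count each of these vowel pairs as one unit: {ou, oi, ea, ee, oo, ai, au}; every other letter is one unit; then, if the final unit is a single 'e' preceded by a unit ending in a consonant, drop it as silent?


Word: "bottle" (6 letters)
Left-to-right scan:
  1. 'b' (letter)
  2. 'o' (letter)
  3. 't' (letter)
  4. 't' (letter)
  5. 'l' (letter)
  6. 'e' (letter)
Units from scan: 6
Final unit is 'e' after a consonant -> drop as silent (-1)
Sound units = 5 units


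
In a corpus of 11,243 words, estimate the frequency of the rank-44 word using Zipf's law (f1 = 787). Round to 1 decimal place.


Zipf's law: f(r) = f(1) / r
f(1) = 787
f(44) = 787 / 44
= 17.9 occurrences


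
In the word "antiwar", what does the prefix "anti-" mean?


Prefix: anti-
Example: antiwar (anti- + war)
Meaning = against


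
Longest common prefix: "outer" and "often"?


Word 1: "outer"
Word 2: "often"
Comparing from start:
  Pos 0: 'o' == 'o'
  Pos 1: 'u' != 'f' (stop)
LCP = "o" (length 1)


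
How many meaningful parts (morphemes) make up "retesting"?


Word: "retesting"
Morphemes: re- + test + -ing
Each morpheme carries meaning
= 3 morphemes


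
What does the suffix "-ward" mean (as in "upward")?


Suffix: -ward
Example: upward = up + -ward
Meaning = in the direction of


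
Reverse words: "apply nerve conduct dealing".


Original: "apply nerve conduct dealing"
Words (1..n): apply | nerve | conduct | dealing
Reversed (n..1): dealing | conduct | nerve | apply
Result = "dealing conduct nerve apply"


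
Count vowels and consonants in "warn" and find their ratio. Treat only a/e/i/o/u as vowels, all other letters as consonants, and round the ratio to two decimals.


Word: "warn"
Vowels (a,e,i,o,u): 1
Consonants: 3
Ratio = 1/3
= 0.33


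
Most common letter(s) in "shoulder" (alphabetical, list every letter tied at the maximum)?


Word: "shoulder"
Letter counts:
  'd': 1
  'e': 1
  'h': 1
  'l': 1
  'o': 1
  'r': 1
  's': 1
  'u': 1
Maximum count = 1
Most frequent = 'd', 'e', 'h', 'l', 'o', 'r', 's', 'u' (1 time each)


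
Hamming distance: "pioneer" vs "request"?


Comparing character by character (same length = 7):
  Pos 0: 'p' vs 'r' !=
  Pos 1: 'i' vs 'e' !=
  Pos 2: 'o' vs 'q' !=
  Pos 3: 'n' vs 'u' !=
  Pos 4: 'e' vs 'e' =
  Pos 5: 'e' vs 's' !=
  Pos 6: 'r' vs 't' !=
Hamming distance = 6


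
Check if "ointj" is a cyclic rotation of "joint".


Word: "joint", Candidate: "ointj"
Method: check if candidate is substring of word+word
"jointjoint" contains "ointj"? Yes
Is rotation = Yes


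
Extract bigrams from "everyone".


Word: "everyone" (length 8)
Number of bigrams = 8 - 2 + 1 = 7
  Position 0: "ev"
  Position 1: "ve"
  Position 2: "er"
  Position 3: "ry"
  Position 4: "yo"
  Position 5: "on"
  Position 6: "ne"
Bigrams = "ev", "ve", "er", "ry", "yo", "on", "ne"


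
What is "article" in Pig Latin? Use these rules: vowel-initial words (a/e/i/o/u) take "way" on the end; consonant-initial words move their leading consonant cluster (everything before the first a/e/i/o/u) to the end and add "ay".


Word: "article"
Starts with vowel → add 'way'
Pig Latin = "articleway"


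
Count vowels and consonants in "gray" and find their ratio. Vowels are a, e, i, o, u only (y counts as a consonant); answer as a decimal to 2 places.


Word: "gray"
Vowels (a,e,i,o,u): 1
Consonants: 3
Ratio = 1/3
= 0.33


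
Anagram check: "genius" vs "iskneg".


Word 1: "genius" → sorted: eginsu
Word 2: "iskneg" → sorted: egikns
Same letters? eginsu != egikns
Anagram = No


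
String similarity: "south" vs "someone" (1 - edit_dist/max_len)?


Word 1: "south" (length 5)
Word 2: "someone" (length 7)
One optimal edit sequence:
  1. keep 's'
  2. keep 'o'
  3. insert 'm'  (+1)
  4. insert 'e'  (+1)
  5. substitute 'u' -> 'o'  (+1)
  6. substitute 't' -> 'n'  (+1)
  7. substitute 'h' -> 'e'  (+1)
Edit distance = 5
Max length = max(5, 7) = 7
Similarity = 1 - 5/7
= 0.2857


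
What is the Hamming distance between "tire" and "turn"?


Comparing character by character (same length = 4):
  Pos 0: 't' vs 't' =
  Pos 1: 'i' vs 'u' !=
  Pos 2: 'r' vs 'r' =
  Pos 3: 'e' vs 'n' !=
Hamming distance = 2


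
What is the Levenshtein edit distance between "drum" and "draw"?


Word 1: "drum" (length 4)
Word 2: "draw" (length 4)
One optimal edit sequence (insert/delete/substitute each cost 1):
  1. keep 'd'
  2. keep 'r'
  3. substitute 'u' -> 'a'  (+1)
  4. substitute 'm' -> 'w'  (+1)
Total edit operations: 2
Edit distance = 2


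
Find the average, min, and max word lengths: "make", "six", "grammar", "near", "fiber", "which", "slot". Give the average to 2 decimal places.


Lengths: "make"=4, "six"=3, "grammar"=7, "near"=4, "fiber"=5, "which"=5, "slot"=4
Sum = 32, Count = 7
Average = 32/7 = 4.57
= avg=4.57, min=3, max=7


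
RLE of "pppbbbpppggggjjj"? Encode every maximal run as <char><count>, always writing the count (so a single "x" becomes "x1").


String: "pppbbbpppggggjjj"
Scanning for consecutive runs:
  'p' x 3
  'b' x 3
  'p' x 3
  'g' x 4
  'j' x 3
RLE = "p3b3p3g4j3"


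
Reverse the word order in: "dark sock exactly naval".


Original: "dark sock exactly naval"
Words (1..n): dark | sock | exactly | naval
Reversed (n..1): naval | exactly | sock | dark
Result = "naval exactly sock dark"


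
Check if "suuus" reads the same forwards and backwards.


Word: "suuus"
Reversed: "suuus"
Forward == Backward? suuus == suuus
Palindrome = Yes


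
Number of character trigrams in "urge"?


Word: "urge" (length 4)
Number of 3-grams = length - 3 + 1 = 4 - 3 + 1
= 2


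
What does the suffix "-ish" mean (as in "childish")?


Suffix: -ish
Example: childish (child + -ish)
Meaning = somewhat / having the qualities of


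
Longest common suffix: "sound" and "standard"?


Word 1: "sound"
Word 2: "standard"
Comparing from end:
  Pos -1: 'd' == 'd'
  Pos -2: 'n' != 'r' (stop)
LCS = "d" (length 1)


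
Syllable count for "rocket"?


Word: "rocket"
Syllable breakdown: rock | et
Counting: 2 parts
= 2 syllables


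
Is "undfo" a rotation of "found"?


Word: "found", Candidate: "undfo"
Method: check if candidate is substring of word+word
"foundfound" contains "undfo"? Yes
Is rotation = Yes


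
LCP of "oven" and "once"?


Word 1: "oven"
Word 2: "once"
Comparing from start:
  Pos 0: 'o' == 'o'
  Pos 1: 'v' != 'n' (stop)
LCP = "o" (length 1)


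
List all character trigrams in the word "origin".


Word: "origin" (length 6)
Number of trigrams = 6 - 3 + 1 = 4
  Position 0: "ori"
  Position 1: "rig"
  Position 2: "igi"
  Position 3: "gin"
Trigrams = "ori", "rig", "igi", "gin"


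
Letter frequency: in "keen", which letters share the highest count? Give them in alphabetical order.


Word: "keen"
Letter counts:
  'e': 2
  'k': 1
  'n': 1
Maximum count = 2
Most frequent = 'e' (2 times each)


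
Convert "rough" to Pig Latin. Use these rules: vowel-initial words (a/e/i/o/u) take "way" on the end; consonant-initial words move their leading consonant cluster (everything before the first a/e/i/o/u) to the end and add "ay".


Word: "rough"
Starts with consonant(s) → move to end, add 'ay'
Consonant cluster: "r"
Pig Latin = "oughray"


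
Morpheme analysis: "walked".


Word: "walked"
Morphemes: walk + -ed
Each morpheme carries meaning
= 2 morphemes


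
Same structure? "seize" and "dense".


Pattern of "seize": [0, 1, 2, 3, 1]
Pattern of "dense": [0, 1, 2, 3, 1]
Patterns match
Same pattern = Yes


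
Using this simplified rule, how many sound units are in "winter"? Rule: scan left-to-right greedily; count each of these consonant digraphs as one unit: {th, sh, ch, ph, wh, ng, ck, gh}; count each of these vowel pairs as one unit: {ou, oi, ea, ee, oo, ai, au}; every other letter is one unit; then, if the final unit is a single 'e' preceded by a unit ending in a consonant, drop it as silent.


Word: "winter" (6 letters)
Left-to-right scan:
  (1) 'w' (letter)
  (2) 'i' (letter)
  (3) 'n' (letter)
  (4) 't' (letter)
  (5) 'e' (letter)
  (6) 'r' (letter)
Units from scan: 6
Sound units = 6 units


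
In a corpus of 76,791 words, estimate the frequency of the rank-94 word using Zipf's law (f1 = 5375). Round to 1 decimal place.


Zipf's law: f(r) = f(1) / r
f(1) = 5375
f(94) = 5375 / 94
= 57.2 occurrences


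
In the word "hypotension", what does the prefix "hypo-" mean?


Prefix: hypo-
Example: hypotension = hypo- + tension
Meaning = under / below normal


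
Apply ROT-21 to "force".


Word: "force"
Shift: 21
Each letter → (letter + shift) mod 26:
  'f' (5) + 21 = 0 → 'a'
  'o' (14) + 21 = 9 → 'j'
  'r' (17) + 21 = 12 → 'm'
  'c' (2) + 21 = 23 → 'x'
  'e' (4) + 21 = 25 → 'z'
Result = "ajmxz"


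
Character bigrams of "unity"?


Word: "unity" (length 5)
Number of bigrams = 5 - 2 + 1 = 4
  Position 0: "un"
  Position 1: "ni"
  Position 2: "it"
  Position 3: "ty"
Bigrams = "un", "ni", "it", "ty"


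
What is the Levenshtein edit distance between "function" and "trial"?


Word 1: "function" (length 8)
Word 2: "trial" (length 5)
One optimal edit sequence (insert/delete/substitute each cost 1):
  1. delete 'f'  (+1)
  2. delete 'u'  (+1)
  3. delete 'n'  (+1)
  4. substitute 'c' -> 't'  (+1)
  5. substitute 't' -> 'r'  (+1)
  6. keep 'i'
  7. substitute 'o' -> 'a'  (+1)
  8. substitute 'n' -> 'l'  (+1)
Total edit operations: 7
Edit distance = 7


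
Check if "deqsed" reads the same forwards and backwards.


Word: "deqsed"
Reversed: "desqed"
Forward == Backward? deqsed != desqed
Palindrome = No


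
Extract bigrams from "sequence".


Word: "sequence" (length 8)
Number of bigrams = 8 - 2 + 1 = 7
  Position 0: "se"
  Position 1: "eq"
  Position 2: "qu"
  Position 3: "ue"
  Position 4: "en"
  Position 5: "nc"
  Position 6: "ce"
Bigrams = "se", "eq", "qu", "ue", "en", "nc", "ce"


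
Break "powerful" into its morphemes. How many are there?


Word: "powerful"
Morphemes: power | -ful
Each morpheme carries meaning
= 2 morphemes


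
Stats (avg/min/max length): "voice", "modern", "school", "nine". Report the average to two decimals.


Lengths: "voice"=5, "modern"=6, "school"=6, "nine"=4
Sum = 21, Count = 4
Average = 21/4 = 5.25
= avg=5.25, min=4, max=6


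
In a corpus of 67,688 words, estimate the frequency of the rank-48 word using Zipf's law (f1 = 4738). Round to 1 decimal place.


Zipf's law: f(r) = f(1) / r
f(1) = 4738
f(48) = 4738 / 48
= 98.7 occurrences


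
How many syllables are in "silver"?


Word: "silver"
Syllable breakdown: sil / ver
Counting: 2 parts
= 2 syllables


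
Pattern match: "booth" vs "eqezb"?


Pattern of "booth": [0, 1, 1, 2, 3]
Pattern of "eqezb": [0, 1, 0, 2, 3]
Patterns do not match
Same pattern = No


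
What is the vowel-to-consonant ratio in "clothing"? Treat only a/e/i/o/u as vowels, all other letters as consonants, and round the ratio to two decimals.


Word: "clothing"
Vowels (a,e,i,o,u): 2
Consonants: 6
Ratio = 2/6
= 0.33


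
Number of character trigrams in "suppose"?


Word: "suppose" (length 7)
Number of 3-grams = length - 3 + 1 = 7 - 3 + 1
= 5


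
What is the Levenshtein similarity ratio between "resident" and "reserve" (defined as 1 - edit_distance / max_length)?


Word 1: "resident" (length 8)
Word 2: "reserve" (length 7)
One optimal edit sequence:
  1. keep 'r'
  2. keep 'e'
  3. keep 's'
  4. delete 'i'  (+1)
  5. substitute 'd' -> 'e'  (+1)
  6. substitute 'e' -> 'r'  (+1)
  7. substitute 'n' -> 'v'  (+1)
  8. substitute 't' -> 'e'  (+1)
Edit distance = 5
Max length = max(8, 7) = 8
Similarity = 1 - 5/8
= 0.3750


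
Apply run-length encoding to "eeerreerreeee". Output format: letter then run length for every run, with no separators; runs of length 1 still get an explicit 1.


String: "eeerreerreeee"
Scanning for consecutive runs:
  'e' x 3
  'r' x 2
  'e' x 2
  'r' x 2
  'e' x 4
RLE = "e3r2e2r2e4"


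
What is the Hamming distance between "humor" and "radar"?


Comparing character by character (same length = 5):
  Pos 0: 'h' vs 'r' !=
  Pos 1: 'u' vs 'a' !=
  Pos 2: 'm' vs 'd' !=
  Pos 3: 'o' vs 'a' !=
  Pos 4: 'r' vs 'r' =
Hamming distance = 4


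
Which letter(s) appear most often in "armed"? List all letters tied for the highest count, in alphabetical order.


Word: "armed"
Letter counts:
  'a': 1
  'd': 1
  'e': 1
  'm': 1
  'r': 1
Maximum count = 1
Most frequent = 'a', 'd', 'e', 'm', 'r' (1 time each)


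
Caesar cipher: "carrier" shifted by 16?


Word: "carrier"
Shift: 16
Each letter → (letter + shift) mod 26:
  'c' (2) + 16 = 18 → 's'
  'a' (0) + 16 = 16 → 'q'
  'r' (17) + 16 = 7 → 'h'
  'r' (17) + 16 = 7 → 'h'
  'i' (8) + 16 = 24 → 'y'
  'e' (4) + 16 = 20 → 'u'
  'r' (17) + 16 = 7 → 'h'
Result = "sqhhyuh"


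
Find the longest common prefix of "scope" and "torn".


Word 1: "scope"
Word 2: "torn"
Comparing from start:
  Pos 0: 's' != 't' (stop)
LCP = "" (length 0)


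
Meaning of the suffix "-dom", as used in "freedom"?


Suffix: -dom
Example: freedom = free + -dom
Meaning = state / realm


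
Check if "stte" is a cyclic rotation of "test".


Word: "test", Candidate: "stte"
Method: check if candidate is substring of word+word
"testtest" contains "stte"? Yes
Is rotation = Yes


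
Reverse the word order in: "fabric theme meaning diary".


Original: "fabric theme meaning diary"
Words (1..n): fabric | theme | meaning | diary
Reversed (n..1): diary | meaning | theme | fabric
Result = "diary meaning theme fabric"


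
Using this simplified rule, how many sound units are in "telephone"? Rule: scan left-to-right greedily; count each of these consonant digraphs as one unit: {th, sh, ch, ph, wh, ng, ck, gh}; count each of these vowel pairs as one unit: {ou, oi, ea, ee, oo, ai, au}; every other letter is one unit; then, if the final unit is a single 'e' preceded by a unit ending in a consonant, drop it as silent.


Word: "telephone" (9 letters)
Left-to-right scan:
  1. 't' (letter)
  2. 'e' (letter)
  3. 'l' (letter)
  4. 'e' (letter)
  5. 'ph' (digraph)
  6. 'o' (letter)
  7. 'n' (letter)
  8. 'e' (letter)
Units from scan: 8
Final unit is 'e' after a consonant -> drop as silent (-1)
Sound units = 7 units


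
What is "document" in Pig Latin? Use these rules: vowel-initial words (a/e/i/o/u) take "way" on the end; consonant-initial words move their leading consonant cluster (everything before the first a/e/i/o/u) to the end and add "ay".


Word: "document"
Starts with consonant(s) → move to end, add 'ay'
Consonant cluster: "d"
Pig Latin = "ocumentday"


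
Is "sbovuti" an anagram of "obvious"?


Word 1: "obvious" → sorted: bioosuv
Word 2: "sbovuti" → sorted: biostuv
Same letters? bioosuv != biostuv
Anagram = No


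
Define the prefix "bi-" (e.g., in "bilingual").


Prefix: bi-
Example: bilingual = bi- + lingual
Meaning = two


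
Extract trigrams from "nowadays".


Word: "nowadays" (length 8)
Number of trigrams = 8 - 3 + 1 = 6
  Position 0: "now"
  Position 1: "owa"
  Position 2: "wad"
  Position 3: "ada"
  Position 4: "day"
  Position 5: "ays"
Trigrams = "now", "owa", "wad", "ada", "day", "ays"


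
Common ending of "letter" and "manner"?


Word 1: "letter"
Word 2: "manner"
Comparing from end:
  Pos -1: 'r' == 'r'
  Pos -2: 'e' == 'e'
  Pos -3: 't' != 'n' (stop)
LCS = "er" (length 2)


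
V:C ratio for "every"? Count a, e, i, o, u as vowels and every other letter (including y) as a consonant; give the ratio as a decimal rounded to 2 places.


Word: "every"
Vowels (a,e,i,o,u): 2
Consonants: 3
Ratio = 2/3
= 0.67


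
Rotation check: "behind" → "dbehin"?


Word: "behind", Candidate: "dbehin"
Method: check if candidate is substring of word+word
"behindbehind" contains "dbehin"? Yes
Is rotation = Yes


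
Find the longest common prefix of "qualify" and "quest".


Word 1: "qualify"
Word 2: "quest"
Comparing from start:
  Pos 0: 'q' == 'q'
  Pos 1: 'u' == 'u'
  Pos 2: 'a' != 'e' (stop)
LCP = "qu" (length 2)


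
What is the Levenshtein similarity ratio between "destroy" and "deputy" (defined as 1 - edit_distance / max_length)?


Word 1: "destroy" (length 7)
Word 2: "deputy" (length 6)
One optimal edit sequence:
  1. keep 'd'
  2. keep 'e'
  3. delete 's'  (+1)
  4. substitute 't' -> 'p'  (+1)
  5. substitute 'r' -> 'u'  (+1)
  6. substitute 'o' -> 't'  (+1)
  7. keep 'y'
Edit distance = 4
Max length = max(7, 6) = 7
Similarity = 1 - 4/7
= 0.4286


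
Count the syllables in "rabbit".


Word: "rabbit"
Syllable breakdown: rab · bit
Counting: 2 parts
= 2 syllables


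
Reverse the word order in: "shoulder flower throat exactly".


Original: "shoulder flower throat exactly"
Words (1..n): shoulder | flower | throat | exactly
Reversed (n..1): exactly | throat | flower | shoulder
Result = "exactly throat flower shoulder"


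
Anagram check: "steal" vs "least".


Word 1: "steal" → sorted: aelst
Word 2: "least" → sorted: aelst
Same letters? aelst == aelst
Anagram = Yes


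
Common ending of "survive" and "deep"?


Word 1: "survive"
Word 2: "deep"
Comparing from end:
  Pos -1: 'e' != 'p' (stop)
LCS = "" (length 0)


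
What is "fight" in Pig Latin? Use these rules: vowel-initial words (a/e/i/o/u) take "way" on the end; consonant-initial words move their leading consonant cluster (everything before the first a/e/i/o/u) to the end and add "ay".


Word: "fight"
Starts with consonant(s) → move to end, add 'ay'
Consonant cluster: "f"
Pig Latin = "ightfay"


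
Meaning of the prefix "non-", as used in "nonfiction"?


Prefix: non-
Example: nonfiction (non- + fiction)
Meaning = not


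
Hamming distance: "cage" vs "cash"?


Comparing character by character (same length = 4):
  Pos 0: 'c' vs 'c' =
  Pos 1: 'a' vs 'a' =
  Pos 2: 'g' vs 's' !=
  Pos 3: 'e' vs 'h' !=
Hamming distance = 2


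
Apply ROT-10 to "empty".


Word: "empty"
Shift: 10
Each letter → (letter + shift) mod 26:
  'e' (4) + 10 = 14 → 'o'
  'm' (12) + 10 = 22 → 'w'
  'p' (15) + 10 = 25 → 'z'
  't' (19) + 10 = 3 → 'd'
  'y' (24) + 10 = 8 → 'i'
Result = "owzdi"


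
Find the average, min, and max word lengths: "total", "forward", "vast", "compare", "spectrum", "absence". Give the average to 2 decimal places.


Lengths: "total"=5, "forward"=7, "vast"=4, "compare"=7, "spectrum"=8, "absence"=7
Sum = 38, Count = 6
Average = 38/6 = 6.33
= avg=6.33, min=4, max=8


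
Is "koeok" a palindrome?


Word: "koeok"
Reversed: "koeok"
Forward == Backward? koeok == koeok
Palindrome = Yes


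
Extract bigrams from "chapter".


Word: "chapter" (length 7)
Number of bigrams = 7 - 2 + 1 = 6
  Position 0: "ch"
  Position 1: "ha"
  Position 2: "ap"
  Position 3: "pt"
  Position 4: "te"
  Position 5: "er"
Bigrams = "ch", "ha", "ap", "pt", "te", "er"


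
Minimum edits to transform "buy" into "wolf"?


Word 1: "buy" (length 3)
Word 2: "wolf" (length 4)
One optimal edit sequence (insert/delete/substitute each cost 1):
  1. insert 'w'  (+1)
  2. substitute 'b' -> 'o'  (+1)
  3. substitute 'u' -> 'l'  (+1)
  4. substitute 'y' -> 'f'  (+1)
Total edit operations: 4
Edit distance = 4


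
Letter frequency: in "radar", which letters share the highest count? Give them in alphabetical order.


Word: "radar"
Letter counts:
  'a': 2
  'd': 1
  'r': 2
Maximum count = 2
Most frequent = 'a', 'r' (2 times each)


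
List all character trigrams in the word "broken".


Word: "broken" (length 6)
Number of trigrams = 6 - 3 + 1 = 4
  Position 0: "bro"
  Position 1: "rok"
  Position 2: "oke"
  Position 3: "ken"
Trigrams = "bro", "rok", "oke", "ken"


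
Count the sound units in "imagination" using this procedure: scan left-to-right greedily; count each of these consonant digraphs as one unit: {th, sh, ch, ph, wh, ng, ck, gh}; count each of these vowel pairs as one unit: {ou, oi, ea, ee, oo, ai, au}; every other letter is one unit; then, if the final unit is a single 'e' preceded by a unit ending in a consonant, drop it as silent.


Word: "imagination" (11 letters)
Left-to-right scan:
  1. 'i' (letter)
  2. 'm' (letter)
  3. 'a' (letter)
  4. 'g' (letter)
  5. 'i' (letter)
  6. 'n' (letter)
  7. 'a' (letter)
  8. 't' (letter)
  9. 'i' (letter)
  10. 'o' (letter)
  11. 'n' (letter)
Units from scan: 11
Sound units = 11 units


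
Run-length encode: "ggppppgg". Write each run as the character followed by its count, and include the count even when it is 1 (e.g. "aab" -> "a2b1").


String: "ggppppgg"
Scanning for consecutive runs:
  'g' x 2
  'p' x 4
  'g' x 2
RLE = "g2p4g2"


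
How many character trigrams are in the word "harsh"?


Word: "harsh" (length 5)
Number of 3-grams = length - 3 + 1 = 5 - 3 + 1
= 3


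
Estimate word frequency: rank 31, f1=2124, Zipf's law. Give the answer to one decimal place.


Zipf's law: f(r) = f(1) / r
f(1) = 2124
f(31) = 2124 / 31
= 68.5 occurrences


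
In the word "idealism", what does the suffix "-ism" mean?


Suffix: -ism
As in: idealism -> ideal + -ism
Meaning = belief / practice


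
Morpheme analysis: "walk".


Word: "walk"
Morphemes: walk
Each morpheme carries meaning
= 1 morpheme


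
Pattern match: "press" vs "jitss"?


Pattern of "press": [0, 1, 2, 3, 3]
Pattern of "jitss": [0, 1, 2, 3, 3]
Patterns match
Same pattern = Yes


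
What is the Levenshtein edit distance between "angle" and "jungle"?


Word 1: "angle" (length 5)
Word 2: "jungle" (length 6)
One optimal edit sequence (insert/delete/substitute each cost 1):
  1. insert 'j'  (+1)
  2. substitute 'a' -> 'u'  (+1)
  3. keep 'n'
  4. keep 'g'
  5. keep 'l'
  6. keep 'e'
Total edit operations: 2
Edit distance = 2


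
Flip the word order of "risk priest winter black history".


Original: "risk priest winter black history"
Words (1..n): risk | priest | winter | black | history
Reversed (n..1): history | black | winter | priest | risk
Result = "history black winter priest risk"


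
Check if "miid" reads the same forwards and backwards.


Word: "miid"
Reversed: "diim"
Forward == Backward? miid != diim
Palindrome = No


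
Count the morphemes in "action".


Word: "action"
Morphemes: act + -ion
Each morpheme carries meaning
= 2 morphemes


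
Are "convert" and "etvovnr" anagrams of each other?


Word 1: "convert" → sorted: cenortv
Word 2: "etvovnr" → sorted: enortvv
Same letters? cenortv != enortvv
Anagram = No


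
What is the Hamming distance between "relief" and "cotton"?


Comparing character by character (same length = 6):
  Pos 0: 'r' vs 'c' !=
  Pos 1: 'e' vs 'o' !=
  Pos 2: 'l' vs 't' !=
  Pos 3: 'i' vs 't' !=
  Pos 4: 'e' vs 'o' !=
  Pos 5: 'f' vs 'n' !=
Hamming distance = 6


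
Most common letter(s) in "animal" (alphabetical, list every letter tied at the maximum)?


Word: "animal"
Letter counts:
  'a': 2
  'i': 1
  'l': 1
  'm': 1
  'n': 1
Maximum count = 2
Most frequent = 'a' (2 times each)


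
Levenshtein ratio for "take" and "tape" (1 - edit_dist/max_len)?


Word 1: "take" (length 4)
Word 2: "tape" (length 4)
One optimal edit sequence:
  1. keep 't'
  2. keep 'a'
  3. substitute 'k' -> 'p'  (+1)
  4. keep 'e'
Edit distance = 1
Max length = max(4, 4) = 4
Similarity = 1 - 1/4
= 0.7500


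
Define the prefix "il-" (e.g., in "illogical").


Prefix: il-
As in: illogical -> il- + logical
Meaning = not


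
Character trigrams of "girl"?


Word: "girl" (length 4)
Number of trigrams = 4 - 3 + 1 = 2
  Position 0: "gir"
  Position 1: "irl"
Trigrams = "gir", "irl"


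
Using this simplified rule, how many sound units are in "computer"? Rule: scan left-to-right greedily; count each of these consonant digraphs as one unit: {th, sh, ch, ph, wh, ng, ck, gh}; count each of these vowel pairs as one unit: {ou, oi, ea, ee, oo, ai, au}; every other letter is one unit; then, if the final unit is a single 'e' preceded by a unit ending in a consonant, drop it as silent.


Word: "computer" (8 letters)
Left-to-right scan:
  [1] 'c' (letter)
  [2] 'o' (letter)
  [3] 'm' (letter)
  [4] 'p' (letter)
  [5] 'u' (letter)
  [6] 't' (letter)
  [7] 'e' (letter)
  [8] 'r' (letter)
Units from scan: 8
Sound units = 8 units
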